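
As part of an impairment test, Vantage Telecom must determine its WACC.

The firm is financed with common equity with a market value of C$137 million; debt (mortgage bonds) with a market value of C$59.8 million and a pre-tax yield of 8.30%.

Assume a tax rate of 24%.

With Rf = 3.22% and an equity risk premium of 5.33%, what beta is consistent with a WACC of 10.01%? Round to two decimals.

Total capital V = 137 + 59.8 = 196.8.
Equity weight = 137/196.8 = 0.6961.
Mortgage bonds weight = 59.8/196.8 = 0.3039.
Debt contribution = 0.3039 × 8.3% × (1 − 24%) = 1.9168%.
Required equity contribution = 10.01% − 1.9168% = 8.0932%  ⇒  Re = 11.6259%.
CAPM: 11.6259% = 3.22% + β × 5.33%  ⇒  β = 1.5771.

1.58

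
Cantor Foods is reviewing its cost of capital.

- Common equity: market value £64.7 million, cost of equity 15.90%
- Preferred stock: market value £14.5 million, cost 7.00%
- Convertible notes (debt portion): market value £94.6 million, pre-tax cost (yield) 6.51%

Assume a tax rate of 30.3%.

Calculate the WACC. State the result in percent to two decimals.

8.97%

Total capital V = 64.7 + 14.5 + 94.6 = 173.8.
Equity: weight = 64.7/173.8 = 0.3723; cost = 15.9%.
Preferred: weight = 14.5/173.8 = 0.0834; cost = 7%.
Convertible notes (debt portion): weight = 94.6/173.8 = 0.5443; after-tax cost = 6.51% × (1 − 30.3%) = 4.5375%.
WACC = 0.3723 × 15.9000% + 0.0834 × 7.0000% + 0.5443 × 4.5375% = 8.9728%.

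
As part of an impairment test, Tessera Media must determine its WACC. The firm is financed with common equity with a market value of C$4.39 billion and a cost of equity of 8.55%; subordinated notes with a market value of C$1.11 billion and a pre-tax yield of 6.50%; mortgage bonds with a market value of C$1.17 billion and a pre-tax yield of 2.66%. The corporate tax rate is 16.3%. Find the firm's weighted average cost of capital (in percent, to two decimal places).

6.92%

Total capital V = 4.39 + 1.11 + 1.17 = 6.67.
Equity: weight = 4.39/6.67 = 0.6582; cost = 8.55%.
Subordinated notes: weight = 1.11/6.67 = 0.1664; after-tax cost = 6.5% × (1 − 16.3%) = 5.4405%.
Mortgage bonds: weight = 1.17/6.67 = 0.1754; after-tax cost = 2.66% × (1 − 16.3%) = 2.2264%.
WACC = 0.6582 × 8.5500% + 0.1664 × 5.4405% + 0.1754 × 2.2264% = 6.9233%.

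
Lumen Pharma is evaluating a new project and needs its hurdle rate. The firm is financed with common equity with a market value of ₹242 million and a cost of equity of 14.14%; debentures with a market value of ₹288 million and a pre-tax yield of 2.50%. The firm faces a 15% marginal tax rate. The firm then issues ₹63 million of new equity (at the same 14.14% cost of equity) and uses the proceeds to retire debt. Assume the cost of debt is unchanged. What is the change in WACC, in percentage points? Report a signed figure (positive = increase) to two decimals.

Current WACC:
Total capital V = 242 + 288 = 530.
Equity: weight = 242/530 = 0.4566; cost = 14.14%.
Debentures: weight = 288/530 = 0.5434; after-tax cost = 2.5% × (1 − 15%) = 2.1250%.
WACC = 0.4566 × 14.1400% + 0.5434 × 2.1250% = 7.6111%.
After the change:
Total capital V = 305 + 225 = 530.
Equity: weight = 305/530 = 0.5755; cost = 14.14%.
Debentures: weight = 225/530 = 0.4245; after-tax cost = 2.5% × (1 − 15%) = 2.1250%.
WACC = 0.5755 × 14.1400% + 0.4245 × 2.1250% = 9.0393%.
Change in WACC = 9.0393% − 7.6111% = 1.4282 pp.

+1.43 pp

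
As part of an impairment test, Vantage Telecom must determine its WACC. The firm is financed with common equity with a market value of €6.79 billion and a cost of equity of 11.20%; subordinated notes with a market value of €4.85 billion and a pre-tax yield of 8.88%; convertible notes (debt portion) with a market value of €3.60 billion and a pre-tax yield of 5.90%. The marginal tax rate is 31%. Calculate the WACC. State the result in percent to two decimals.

Total capital V = 6.79 + 4.85 + 3.6 = 15.24.
Equity: weight = 6.79/15.24 = 0.4455; cost = 11.2%.
Subordinated notes: weight = 4.85/15.24 = 0.3182; after-tax cost = 8.88% × (1 − 31%) = 6.1272%.
Convertible notes (debt portion): weight = 3.6/15.24 = 0.2362; after-tax cost = 5.9% × (1 − 31%) = 4.0710%.
WACC = 0.4455 × 11.2000% + 0.3182 × 6.1272% + 0.2362 × 4.0710% = 7.9016%.

7.90%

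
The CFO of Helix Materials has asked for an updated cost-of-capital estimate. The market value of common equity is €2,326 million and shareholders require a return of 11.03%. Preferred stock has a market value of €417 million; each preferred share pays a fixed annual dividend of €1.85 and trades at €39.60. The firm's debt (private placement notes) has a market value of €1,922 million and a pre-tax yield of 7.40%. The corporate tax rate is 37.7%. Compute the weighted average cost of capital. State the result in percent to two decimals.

Cost of preferred: Rp = 1.85 / 39.6 = 4.6717%.
Total capital V = 2326 + 417 + 1922 = 4665.
Equity: weight = 2326/4665 = 0.4986; cost = 11.03%.
Preferred: weight = 417/4665 = 0.0894; cost = 4.6717%.
Private placement notes: weight = 1922/4665 = 0.4120; after-tax cost = 7.4% × (1 − 37.7%) = 4.6102%.
WACC = 0.4986 × 11.0300% + 0.0894 × 4.6717% + 0.4120 × 4.6102% = 7.8167%.

7.82%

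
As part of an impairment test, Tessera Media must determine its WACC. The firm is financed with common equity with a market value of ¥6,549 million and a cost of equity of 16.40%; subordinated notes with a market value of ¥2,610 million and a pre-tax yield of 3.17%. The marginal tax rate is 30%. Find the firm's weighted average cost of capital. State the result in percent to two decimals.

12.36%

Total capital V = 6549 + 2610 = 9159.
Equity: weight = 6549/9159 = 0.7150; cost = 16.4%.
Subordinated notes: weight = 2610/9159 = 0.2850; after-tax cost = 3.17% × (1 − 30%) = 2.2190%.
WACC = 0.7150 × 16.4000% + 0.2850 × 2.2190% = 12.3589%.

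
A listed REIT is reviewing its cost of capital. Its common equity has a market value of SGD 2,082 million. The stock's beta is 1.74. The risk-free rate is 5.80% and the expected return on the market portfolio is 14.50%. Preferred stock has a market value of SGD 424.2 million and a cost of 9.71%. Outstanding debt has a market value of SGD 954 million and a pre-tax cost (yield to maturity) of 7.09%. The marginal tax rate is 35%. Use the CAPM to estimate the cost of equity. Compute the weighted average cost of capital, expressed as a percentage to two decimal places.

Market risk premium = 14.5% − 5.8% = 8.7%.
Cost of equity via CAPM: Re = 5.8% + 1.74 × 8.7% = 20.9380%.
Total capital V = 2082 + 424.2 + 954 = 3460.2.
Equity: weight = 2082/3460.2 = 0.6017; cost = 20.938%.
Preferred: weight = 424.2/3460.2 = 0.1226; cost = 9.71%.
Debt: weight = 954/3460.2 = 0.2757; after-tax cost = 7.09% × (1 − 35%) = 4.6085%.
WACC = 0.6017 × 20.9380% + 0.1226 × 9.7100% + 0.2757 × 4.6085% = 15.0594%.

15.06%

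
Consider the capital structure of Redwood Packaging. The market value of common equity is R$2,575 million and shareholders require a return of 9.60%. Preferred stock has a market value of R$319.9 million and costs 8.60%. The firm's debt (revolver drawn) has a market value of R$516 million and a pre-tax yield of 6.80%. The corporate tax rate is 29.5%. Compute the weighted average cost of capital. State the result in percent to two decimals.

8.78%

Total capital V = 2575 + 319.9 + 516 = 3410.9.
Equity: weight = 2575/3410.9 = 0.7549; cost = 9.6%.
Preferred: weight = 319.9/3410.9 = 0.0938; cost = 8.6%.
Revolver drawn: weight = 516/3410.9 = 0.1513; after-tax cost = 6.8% × (1 − 29.5%) = 4.7940%.
WACC = 0.7549 × 9.6000% + 0.0938 × 8.6000% + 0.1513 × 4.7940% = 8.7792%.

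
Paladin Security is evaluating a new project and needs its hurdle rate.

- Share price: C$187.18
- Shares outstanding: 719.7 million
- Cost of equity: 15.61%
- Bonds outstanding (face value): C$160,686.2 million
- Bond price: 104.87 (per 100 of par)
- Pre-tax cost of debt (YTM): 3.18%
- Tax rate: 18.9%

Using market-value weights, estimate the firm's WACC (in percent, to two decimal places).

Market value of equity E = 187.18 × 719.7m = 134713.446m. Market value of debt D = 160686.2m × 104.87/100 = 168511.61794m.
Total capital V = 134713.446 + 168511.61794 = 303225.06394.
Equity: weight = 134713.446/303225.06394 = 0.4443; cost = 15.61%.
Bonds outstanding: weight = 168511.61794/303225.06394 = 0.5557; after-tax cost = 3.18% × (1 − 18.9%) = 2.5790%.
WACC = 0.4443 × 15.6100% + 0.5557 × 2.5790% = 8.3683%.

8.37%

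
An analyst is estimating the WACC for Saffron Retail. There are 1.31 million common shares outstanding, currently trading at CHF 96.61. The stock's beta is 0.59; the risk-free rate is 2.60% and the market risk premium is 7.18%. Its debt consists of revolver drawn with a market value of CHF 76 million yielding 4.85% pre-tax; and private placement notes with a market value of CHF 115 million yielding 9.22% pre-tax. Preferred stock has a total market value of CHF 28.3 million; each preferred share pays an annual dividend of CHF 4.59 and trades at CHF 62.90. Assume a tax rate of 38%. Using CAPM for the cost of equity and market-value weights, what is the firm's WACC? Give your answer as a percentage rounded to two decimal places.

Cost of equity via CAPM: Re = 2.6% + 0.59 × 7.18% = 6.8362%.
Cost of preferred: Rp = 4.59 / 62.9 = 7.2973%.
Market value of equity E = 96.61 × 1.31m = 126.5591m.
Total capital V = 126.5591 + 28.3 + 76 + 115 = 345.8591.
Equity: weight = 126.5591/345.8591 = 0.3659; cost = 6.8362%.
Preferred: weight = 28.3/345.8591 = 0.0818; cost = 7.2973%.
Revolver drawn: weight = 76/345.8591 = 0.2197; after-tax cost = 4.85% × (1 − 38%) = 3.0070%.
Private placement notes: weight = 115/345.8591 = 0.3325; after-tax cost = 9.22% × (1 − 38%) = 5.7164%.
WACC = 0.3659 × 6.8362% + 0.0818 × 7.2973% + 0.2197 × 3.0070% + 0.3325 × 5.7164% = 5.6602%.

5.66%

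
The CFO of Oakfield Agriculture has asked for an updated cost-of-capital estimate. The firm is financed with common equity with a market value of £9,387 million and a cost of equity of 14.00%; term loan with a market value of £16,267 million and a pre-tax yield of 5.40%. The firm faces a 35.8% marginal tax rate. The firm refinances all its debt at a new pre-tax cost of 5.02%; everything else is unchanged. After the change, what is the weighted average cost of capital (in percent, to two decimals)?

7.17%

After the change:
Total capital V = 9387 + 16267 = 25654.
Equity: weight = 9387/25654 = 0.3659; cost = 14%.
Term loan: weight = 16267/25654 = 0.6341; after-tax cost = 5.02% × (1 − 35.8%) = 3.2228%.
WACC = 0.3659 × 14.0000% + 0.6341 × 3.2228% = 7.1663%.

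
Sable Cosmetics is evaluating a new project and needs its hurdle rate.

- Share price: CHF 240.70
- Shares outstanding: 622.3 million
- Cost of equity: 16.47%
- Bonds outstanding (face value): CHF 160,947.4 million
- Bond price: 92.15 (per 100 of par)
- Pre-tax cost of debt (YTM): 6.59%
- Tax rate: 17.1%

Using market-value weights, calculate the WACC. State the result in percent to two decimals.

10.99%

Market value of equity E = 240.7 × 622.3m = 149787.61m. Market value of debt D = 160947.4m × 92.15/100 = 148313.0291m.
Total capital V = 149787.61 + 148313.0291 = 298100.6391.
Equity: weight = 149787.61/298100.6391 = 0.5025; cost = 16.47%.
Bonds outstanding: weight = 148313.0291/298100.6391 = 0.4975; after-tax cost = 6.59% × (1 − 17.1%) = 5.4631%.
WACC = 0.5025 × 16.4700% + 0.4975 × 5.4631% = 10.9938%.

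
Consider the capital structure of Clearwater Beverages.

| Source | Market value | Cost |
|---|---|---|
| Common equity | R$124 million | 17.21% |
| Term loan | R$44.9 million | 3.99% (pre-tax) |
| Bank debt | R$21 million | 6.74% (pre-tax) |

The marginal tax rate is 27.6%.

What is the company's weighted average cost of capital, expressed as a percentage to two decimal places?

Total capital V = 124 + 44.9 + 21 = 189.9.
Equity: weight = 124/189.9 = 0.6530; cost = 17.21%.
Term loan: weight = 44.9/189.9 = 0.2364; after-tax cost = 3.99% × (1 − 27.6%) = 2.8888%.
Bank debt: weight = 21/189.9 = 0.1106; after-tax cost = 6.74% × (1 − 27.6%) = 4.8798%.
WACC = 0.6530 × 17.2100% + 0.2364 × 2.8888% + 0.1106 × 4.8798% = 12.4603%.

12.46%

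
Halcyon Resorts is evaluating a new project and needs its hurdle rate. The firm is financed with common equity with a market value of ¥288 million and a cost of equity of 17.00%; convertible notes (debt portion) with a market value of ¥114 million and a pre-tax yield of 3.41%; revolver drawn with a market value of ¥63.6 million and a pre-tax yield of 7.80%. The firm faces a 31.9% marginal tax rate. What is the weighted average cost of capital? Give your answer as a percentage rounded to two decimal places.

11.81%

Total capital V = 288 + 114 + 63.6 = 465.6.
Equity: weight = 288/465.6 = 0.6186; cost = 17%.
Convertible notes (debt portion): weight = 114/465.6 = 0.2448; after-tax cost = 3.41% × (1 − 31.9%) = 2.3222%.
Revolver drawn: weight = 63.6/465.6 = 0.1366; after-tax cost = 7.8% × (1 − 31.9%) = 5.3118%.
WACC = 0.6186 × 17.0000% + 0.2448 × 2.3222% + 0.1366 × 5.3118% = 11.8096%.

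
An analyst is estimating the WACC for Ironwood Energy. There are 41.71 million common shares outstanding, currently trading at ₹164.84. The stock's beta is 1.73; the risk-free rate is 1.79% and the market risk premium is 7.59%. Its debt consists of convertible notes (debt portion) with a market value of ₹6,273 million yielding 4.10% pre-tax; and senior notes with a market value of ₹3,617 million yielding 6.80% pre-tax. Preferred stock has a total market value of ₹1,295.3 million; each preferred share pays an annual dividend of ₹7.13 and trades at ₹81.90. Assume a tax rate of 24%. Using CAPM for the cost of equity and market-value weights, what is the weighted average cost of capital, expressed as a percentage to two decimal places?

8.42%

Cost of equity via CAPM: Re = 1.79% + 1.73 × 7.59% = 14.9207%.
Cost of preferred: Rp = 7.13 / 81.9 = 8.7057%.
Market value of equity E = 164.84 × 41.71m = 6875.4764m.
Total capital V = 6875.4764 + 1295.3 + 6273 + 3617 = 18060.7764.
Equity: weight = 6875.4764/18060.7764 = 0.3807; cost = 14.9207%.
Preferred: weight = 1295.3/18060.7764 = 0.0717; cost = 8.7057%.
Convertible notes (debt portion): weight = 6273/18060.7764 = 0.3473; after-tax cost = 4.1% × (1 − 24%) = 3.1160%.
Senior notes: weight = 3617/18060.7764 = 0.2003; after-tax cost = 6.8% × (1 − 24%) = 5.1680%.
WACC = 0.3807 × 14.9207% + 0.0717 × 8.7057% + 0.3473 × 3.1160% + 0.2003 × 5.1680% = 8.4217%.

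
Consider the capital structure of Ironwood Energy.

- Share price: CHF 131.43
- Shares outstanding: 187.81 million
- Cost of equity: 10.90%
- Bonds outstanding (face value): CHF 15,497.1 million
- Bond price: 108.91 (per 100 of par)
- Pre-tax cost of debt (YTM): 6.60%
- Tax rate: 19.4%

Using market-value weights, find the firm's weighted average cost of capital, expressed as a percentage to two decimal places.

Market value of equity E = 131.43 × 187.81m = 24683.8683m. Market value of debt D = 15497.1m × 108.91/100 = 16877.89161m.
Total capital V = 24683.8683 + 16877.89161 = 41561.75991.
Equity: weight = 24683.8683/41561.75991 = 0.5939; cost = 10.9%.
Bonds outstanding: weight = 16877.89161/41561.75991 = 0.4061; after-tax cost = 6.6% × (1 − 19.4%) = 5.3196%.
WACC = 0.5939 × 10.9000% + 0.4061 × 5.3196% = 8.6338%.

8.63%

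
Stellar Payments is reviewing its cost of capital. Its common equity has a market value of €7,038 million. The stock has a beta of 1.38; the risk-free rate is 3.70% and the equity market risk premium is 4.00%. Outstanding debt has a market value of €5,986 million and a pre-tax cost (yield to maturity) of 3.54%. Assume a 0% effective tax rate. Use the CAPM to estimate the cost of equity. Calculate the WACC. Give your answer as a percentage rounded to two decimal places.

Cost of equity via CAPM: Re = 3.7% + 1.38 × 4.0% = 9.2200%.
Total capital V = 7038 + 5986 = 13024.
Equity: weight = 7038/13024 = 0.5404; cost = 9.22%.
Debt: weight = 5986/13024 = 0.4596; after-tax cost = 3.54% × (1 − 0%) = 3.5400%.
WACC = 0.5404 × 9.2200% + 0.4596 × 3.5400% = 6.6094%.

6.61%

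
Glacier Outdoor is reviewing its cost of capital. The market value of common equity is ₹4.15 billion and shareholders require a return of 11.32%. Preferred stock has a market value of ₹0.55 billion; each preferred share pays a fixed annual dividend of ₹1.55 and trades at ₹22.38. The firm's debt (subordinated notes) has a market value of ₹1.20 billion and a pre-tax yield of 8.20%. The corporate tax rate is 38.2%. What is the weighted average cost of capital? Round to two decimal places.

9.64%

Cost of preferred: Rp = 1.55 / 22.38 = 6.9258%.
Total capital V = 4.15 + 0.55 + 1.2 = 5.9.
Equity: weight = 4.15/5.9 = 0.7034; cost = 11.32%.
Preferred: weight = 0.55/5.9 = 0.0932; cost = 6.9258%.
Subordinated notes: weight = 1.2/5.9 = 0.2034; after-tax cost = 8.2% × (1 − 38.2%) = 5.0676%.
WACC = 0.7034 × 11.3200% + 0.0932 × 6.9258% + 0.2034 × 5.0676% = 9.6387%.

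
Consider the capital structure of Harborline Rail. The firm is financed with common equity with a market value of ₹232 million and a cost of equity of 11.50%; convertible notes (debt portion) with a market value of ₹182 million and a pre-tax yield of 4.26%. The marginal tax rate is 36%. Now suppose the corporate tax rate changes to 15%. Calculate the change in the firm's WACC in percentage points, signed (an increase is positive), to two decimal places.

Current WACC:
Total capital V = 232 + 182 = 414.
Equity: weight = 232/414 = 0.5604; cost = 11.5%.
Convertible notes (debt portion): weight = 182/414 = 0.4396; after-tax cost = 4.26% × (1 − 36%) = 2.7264%.
WACC = 0.5604 × 11.5000% + 0.4396 × 2.7264% = 7.6430%.
After the change:
Total capital V = 232 + 182 = 414.
Equity: weight = 232/414 = 0.5604; cost = 11.5%.
Convertible notes (debt portion): weight = 182/414 = 0.4396; after-tax cost = 4.26% × (1 − 15%) = 3.6210%.
WACC = 0.5604 × 11.5000% + 0.4396 × 3.6210% = 8.0363%.
Change in WACC = 8.0363% − 7.6430% = 0.3933 pp.

+0.39 pp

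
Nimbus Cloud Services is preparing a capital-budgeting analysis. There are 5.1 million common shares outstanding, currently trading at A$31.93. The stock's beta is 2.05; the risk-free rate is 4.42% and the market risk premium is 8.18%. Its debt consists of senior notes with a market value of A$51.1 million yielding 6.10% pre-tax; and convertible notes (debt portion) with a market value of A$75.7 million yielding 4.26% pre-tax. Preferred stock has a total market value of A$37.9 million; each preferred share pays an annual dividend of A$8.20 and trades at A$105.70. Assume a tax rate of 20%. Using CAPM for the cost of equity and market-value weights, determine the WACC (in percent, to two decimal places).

Cost of equity via CAPM: Re = 4.42% + 2.05 × 8.18% = 21.1890%.
Cost of preferred: Rp = 8.2 / 105.7 = 7.7578%.
Market value of equity E = 31.93 × 5.1m = 162.843m.
Total capital V = 162.843 + 37.9 + 51.1 + 75.7 = 327.543.
Equity: weight = 162.843/327.543 = 0.4972; cost = 21.189%.
Preferred: weight = 37.9/327.543 = 0.1157; cost = 7.7578%.
Senior notes: weight = 51.1/327.543 = 0.1560; after-tax cost = 6.1% × (1 − 20%) = 4.8800%.
Convertible notes (debt portion): weight = 75.7/327.543 = 0.2311; after-tax cost = 4.26% × (1 − 20%) = 3.4080%.
WACC = 0.4972 × 21.1890% + 0.1157 × 7.7578% + 0.1560 × 4.8800% + 0.2311 × 3.4080% = 12.9811%.

12.98%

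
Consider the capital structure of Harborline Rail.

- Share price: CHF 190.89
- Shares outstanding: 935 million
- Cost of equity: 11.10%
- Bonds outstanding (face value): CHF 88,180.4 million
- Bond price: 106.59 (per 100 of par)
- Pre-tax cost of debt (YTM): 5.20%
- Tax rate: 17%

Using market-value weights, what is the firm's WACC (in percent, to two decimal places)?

Market value of equity E = 190.89 × 935m = 178482.15m. Market value of debt D = 88180.4m × 106.59/100 = 93991.48836m.
Total capital V = 178482.15 + 93991.48836 = 272473.63836.
Equity: weight = 178482.15/272473.63836 = 0.6550; cost = 11.1%.
Bonds outstanding: weight = 93991.48836/272473.63836 = 0.3450; after-tax cost = 5.2% × (1 − 17%) = 4.3160%.
WACC = 0.6550 × 11.1000% + 0.3450 × 4.3160% = 8.7598%.

8.76%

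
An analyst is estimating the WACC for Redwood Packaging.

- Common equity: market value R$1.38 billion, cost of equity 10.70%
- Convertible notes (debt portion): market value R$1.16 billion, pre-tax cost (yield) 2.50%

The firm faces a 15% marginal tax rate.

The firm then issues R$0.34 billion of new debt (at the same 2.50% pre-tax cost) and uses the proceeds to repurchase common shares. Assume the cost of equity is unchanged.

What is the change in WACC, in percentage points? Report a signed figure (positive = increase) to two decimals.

Current WACC:
Total capital V = 1.38 + 1.16 = 2.54.
Equity: weight = 1.38/2.54 = 0.5433; cost = 10.7%.
Convertible notes (debt portion): weight = 1.16/2.54 = 0.4567; after-tax cost = 2.5% × (1 − 15%) = 2.1250%.
WACC = 0.5433 × 10.7000% + 0.4567 × 2.1250% = 6.7839%.
After the change:
Total capital V = 1.04 + 1.5 = 2.54.
Equity: weight = 1.04/2.54 = 0.4094; cost = 10.7%.
Convertible notes (debt portion): weight = 1.5/2.54 = 0.5906; after-tax cost = 2.5% × (1 − 15%) = 2.1250%.
WACC = 0.4094 × 10.7000% + 0.5906 × 2.1250% = 5.6360%.
Change in WACC = 5.6360% − 6.7839% = -1.1478 pp.

-1.15 pp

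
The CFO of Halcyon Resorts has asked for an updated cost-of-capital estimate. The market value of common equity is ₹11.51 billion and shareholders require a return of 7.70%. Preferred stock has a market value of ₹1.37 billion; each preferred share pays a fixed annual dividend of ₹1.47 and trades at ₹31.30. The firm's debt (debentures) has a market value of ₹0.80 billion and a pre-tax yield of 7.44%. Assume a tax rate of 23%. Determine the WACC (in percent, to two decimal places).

7.28%

Cost of preferred: Rp = 1.47 / 31.3 = 4.6965%.
Total capital V = 11.51 + 1.37 + 0.8 = 13.68.
Equity: weight = 11.51/13.68 = 0.8414; cost = 7.7%.
Preferred: weight = 1.37/13.68 = 0.1001; cost = 4.6965%.
Debentures: weight = 0.8/13.68 = 0.0585; after-tax cost = 7.44% × (1 − 23%) = 5.7288%.
WACC = 0.8414 × 7.7000% + 0.1001 × 4.6965% + 0.0585 × 5.7288% = 7.2839%.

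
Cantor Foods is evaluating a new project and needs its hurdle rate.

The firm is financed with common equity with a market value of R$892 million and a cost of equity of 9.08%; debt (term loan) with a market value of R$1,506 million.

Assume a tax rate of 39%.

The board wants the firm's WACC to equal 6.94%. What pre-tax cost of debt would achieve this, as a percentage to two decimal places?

Total capital V = 892 + 1506 = 2398.
Equity weight = 892/2398 = 0.3720.
Term loan weight = 1506/2398 = 0.6280.
Equity contribution = 0.3720 × 9.08% = 3.3775%.
Remaining for debt = 6.94% − 3.3775% = 3.5625%.
Rd × (1 − 39%) × 0.6280 = 3.5625%  ⇒  Rd = 9.2992%.

9.30%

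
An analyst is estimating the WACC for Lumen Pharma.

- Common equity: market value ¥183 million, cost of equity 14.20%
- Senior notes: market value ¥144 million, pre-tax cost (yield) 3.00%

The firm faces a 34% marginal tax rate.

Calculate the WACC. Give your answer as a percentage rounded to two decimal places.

Total capital V = 183 + 144 = 327.
Equity: weight = 183/327 = 0.5596; cost = 14.2%.
Senior notes: weight = 144/327 = 0.4404; after-tax cost = 3% × (1 − 34%) = 1.9800%.
WACC = 0.5596 × 14.2000% + 0.4404 × 1.9800% = 8.8187%.

8.82%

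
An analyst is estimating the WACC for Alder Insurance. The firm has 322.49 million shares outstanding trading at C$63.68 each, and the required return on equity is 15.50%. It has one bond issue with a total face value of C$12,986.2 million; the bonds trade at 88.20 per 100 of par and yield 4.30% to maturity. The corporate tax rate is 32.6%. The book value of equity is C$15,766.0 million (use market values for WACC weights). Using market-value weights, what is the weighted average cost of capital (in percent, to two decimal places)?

10.99%

Market value of equity E = 63.68 × 322.49m = 20536.1632m. Market value of debt D = 12986.2m × 88.2/100 = 11453.8284m.
Total capital V = 20536.1632 + 11453.8284 = 31989.9916.
Equity: weight = 20536.1632/31989.9916 = 0.6420; cost = 15.5%.
Bonds outstanding: weight = 11453.8284/31989.9916 = 0.3580; after-tax cost = 4.3% × (1 − 32.6%) = 2.8982%.
WACC = 0.6420 × 15.5000% + 0.3580 × 2.8982% = 10.9880%.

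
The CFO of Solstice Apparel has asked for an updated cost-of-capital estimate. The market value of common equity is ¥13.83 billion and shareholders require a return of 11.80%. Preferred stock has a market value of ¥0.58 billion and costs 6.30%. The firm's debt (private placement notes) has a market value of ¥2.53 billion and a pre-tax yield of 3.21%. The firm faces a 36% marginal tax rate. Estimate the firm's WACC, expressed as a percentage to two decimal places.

10.16%

Total capital V = 13.83 + 0.58 + 2.53 = 16.94.
Equity: weight = 13.83/16.94 = 0.8164; cost = 11.8%.
Preferred: weight = 0.58/16.94 = 0.0342; cost = 6.3%.
Private placement notes: weight = 2.53/16.94 = 0.1494; after-tax cost = 3.21% × (1 − 36%) = 2.0544%.
WACC = 0.8164 × 11.8000% + 0.0342 × 6.3000% + 0.1494 × 2.0544% = 10.1562%.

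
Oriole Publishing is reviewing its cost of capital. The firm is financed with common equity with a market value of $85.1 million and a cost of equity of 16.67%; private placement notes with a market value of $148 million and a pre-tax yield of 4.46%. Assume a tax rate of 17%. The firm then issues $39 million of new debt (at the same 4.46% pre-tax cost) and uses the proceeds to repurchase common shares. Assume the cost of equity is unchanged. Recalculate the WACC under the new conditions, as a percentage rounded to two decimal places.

After the change:
Total capital V = 46.1 + 187 = 233.1.
Equity: weight = 46.1/233.1 = 0.1978; cost = 16.67%.
Private placement notes: weight = 187/233.1 = 0.8022; after-tax cost = 4.46% × (1 − 17%) = 3.7018%.
WACC = 0.1978 × 16.6700% + 0.8022 × 3.7018% = 6.2665%.

6.27%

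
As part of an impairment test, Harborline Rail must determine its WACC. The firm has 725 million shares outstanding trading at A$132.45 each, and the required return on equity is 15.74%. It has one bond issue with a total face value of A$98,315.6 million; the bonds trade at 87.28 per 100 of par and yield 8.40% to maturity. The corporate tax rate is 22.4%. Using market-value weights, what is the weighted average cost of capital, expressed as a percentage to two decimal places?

11.39%

Market value of equity E = 132.45 × 725m = 96026.25m. Market value of debt D = 98315.6m × 87.28/100 = 85809.85568m.
Total capital V = 96026.25 + 85809.85568 = 181836.10568.
Equity: weight = 96026.25/181836.10568 = 0.5281; cost = 15.74%.
Bonds outstanding: weight = 85809.85568/181836.10568 = 0.4719; after-tax cost = 8.4% × (1 − 22.4%) = 6.5184%.
WACC = 0.5281 × 15.7400% + 0.4719 × 6.5184% = 11.3883%.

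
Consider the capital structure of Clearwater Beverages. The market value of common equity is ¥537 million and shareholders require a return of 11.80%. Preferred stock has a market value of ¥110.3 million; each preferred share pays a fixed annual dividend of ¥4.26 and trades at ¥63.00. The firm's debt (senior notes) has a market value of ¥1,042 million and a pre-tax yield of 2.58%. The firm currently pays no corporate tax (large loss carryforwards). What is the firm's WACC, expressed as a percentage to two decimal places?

Cost of preferred: Rp = 4.26 / 63.0 = 6.7619%.
Total capital V = 537 + 110.3 + 1042 = 1689.3.
Equity: weight = 537/1689.3 = 0.3179; cost = 11.8%.
Preferred: weight = 110.3/1689.3 = 0.0653; cost = 6.7619%.
Senior notes: weight = 1042/1689.3 = 0.6168; after-tax cost = 2.58% × (1 − 0%) = 2.5800%.
WACC = 0.3179 × 11.8000% + 0.0653 × 6.7619% + 0.6168 × 2.5800% = 5.7839%.

5.78%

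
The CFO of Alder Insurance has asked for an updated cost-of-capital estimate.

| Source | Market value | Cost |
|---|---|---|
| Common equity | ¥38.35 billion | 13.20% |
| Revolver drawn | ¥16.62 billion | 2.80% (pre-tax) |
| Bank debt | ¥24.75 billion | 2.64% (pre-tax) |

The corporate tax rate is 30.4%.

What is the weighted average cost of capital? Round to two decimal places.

7.33%

Total capital V = 38.35 + 16.62 + 24.75 = 79.72.
Equity: weight = 38.35/79.72 = 0.4811; cost = 13.2%.
Revolver drawn: weight = 16.62/79.72 = 0.2085; after-tax cost = 2.8% × (1 − 30.4%) = 1.9488%.
Bank debt: weight = 24.75/79.72 = 0.3105; after-tax cost = 2.64% × (1 − 30.4%) = 1.8374%.
WACC = 0.4811 × 13.2000% + 0.2085 × 1.9488% + 0.3105 × 1.8374% = 7.3267%.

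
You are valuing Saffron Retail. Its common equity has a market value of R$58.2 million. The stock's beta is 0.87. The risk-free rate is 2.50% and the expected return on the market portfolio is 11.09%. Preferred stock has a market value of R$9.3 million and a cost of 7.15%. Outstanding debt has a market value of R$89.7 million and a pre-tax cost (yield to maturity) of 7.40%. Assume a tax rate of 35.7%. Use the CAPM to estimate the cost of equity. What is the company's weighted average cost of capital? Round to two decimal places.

6.83%

Market risk premium = 11.09% − 2.5% = 8.59%.
Cost of equity via CAPM: Re = 2.5% + 0.87 × 8.59% = 9.9733%.
Total capital V = 58.2 + 9.3 + 89.7 = 157.2.
Equity: weight = 58.2/157.2 = 0.3702; cost = 9.9733%.
Preferred: weight = 9.3/157.2 = 0.0592; cost = 7.15%.
Debt: weight = 89.7/157.2 = 0.5706; after-tax cost = 7.4% × (1 − 35.7%) = 4.7582%.
WACC = 0.3702 × 9.9733% + 0.0592 × 7.1500% + 0.5706 × 4.7582% = 6.8305%.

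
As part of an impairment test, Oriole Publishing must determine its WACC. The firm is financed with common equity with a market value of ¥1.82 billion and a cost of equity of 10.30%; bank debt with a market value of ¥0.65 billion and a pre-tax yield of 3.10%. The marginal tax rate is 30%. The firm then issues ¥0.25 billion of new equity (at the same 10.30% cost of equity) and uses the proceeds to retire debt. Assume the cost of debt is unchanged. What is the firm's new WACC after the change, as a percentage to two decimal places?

8.98%

After the change:
Total capital V = 2.07 + 0.4 = 2.47.
Equity: weight = 2.07/2.47 = 0.8381; cost = 10.3%.
Bank debt: weight = 0.4/2.47 = 0.1619; after-tax cost = 3.1% × (1 − 30%) = 2.1700%.
WACC = 0.8381 × 10.3000% + 0.1619 × 2.1700% = 8.9834%.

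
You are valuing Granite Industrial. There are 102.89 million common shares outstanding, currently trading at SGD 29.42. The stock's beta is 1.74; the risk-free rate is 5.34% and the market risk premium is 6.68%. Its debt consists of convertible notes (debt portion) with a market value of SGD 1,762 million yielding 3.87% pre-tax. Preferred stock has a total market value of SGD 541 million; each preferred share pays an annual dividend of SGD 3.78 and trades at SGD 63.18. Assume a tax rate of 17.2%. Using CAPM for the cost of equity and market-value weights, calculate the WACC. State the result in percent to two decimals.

11.30%

Cost of equity via CAPM: Re = 5.34% + 1.74 × 6.68% = 16.9632%.
Cost of preferred: Rp = 3.78 / 63.18 = 5.9829%.
Market value of equity E = 29.42 × 102.89m = 3027.0238m.
Total capital V = 3027.0238 + 541 + 1762 = 5330.0238.
Equity: weight = 3027.0238/5330.0238 = 0.5679; cost = 16.9632%.
Preferred: weight = 541/5330.0238 = 0.1015; cost = 5.9829%.
Convertible notes (debt portion): weight = 1762/5330.0238 = 0.3306; after-tax cost = 3.87% × (1 − 17.2%) = 3.2044%.
WACC = 0.5679 × 16.9632% + 0.1015 × 5.9829% + 0.3306 × 3.2044% = 11.3003%.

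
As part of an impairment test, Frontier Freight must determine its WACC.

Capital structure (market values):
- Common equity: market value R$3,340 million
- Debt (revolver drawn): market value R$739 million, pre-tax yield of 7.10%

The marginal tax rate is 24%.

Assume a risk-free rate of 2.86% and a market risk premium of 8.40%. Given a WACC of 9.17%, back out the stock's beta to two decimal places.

0.85

Total capital V = 3340 + 739 = 4079.
Equity weight = 3340/4079 = 0.8188.
Revolver drawn weight = 739/4079 = 0.1812.
Debt contribution = 0.1812 × 7.1% × (1 − 24%) = 0.9776%.
Required equity contribution = 9.17% − 0.9776% = 8.1924%  ⇒  Re = 10.0050%.
CAPM: 10.0050% = 2.86% + β × 8.4%  ⇒  β = 0.8506.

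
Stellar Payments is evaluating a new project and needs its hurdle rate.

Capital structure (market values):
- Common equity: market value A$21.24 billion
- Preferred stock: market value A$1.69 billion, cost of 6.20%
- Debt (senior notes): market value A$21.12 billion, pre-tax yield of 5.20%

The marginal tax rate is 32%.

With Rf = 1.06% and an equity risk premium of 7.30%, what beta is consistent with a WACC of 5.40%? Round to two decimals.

Total capital V = 21.24 + 1.69 + 21.12 = 44.05.
Equity weight = 21.24/44.05 = 0.4822.
Preferred weight = 1.69/44.05 = 0.0384.
Senior notes weight = 21.12/44.05 = 0.4795.
Debt contribution = 0.4795 × 5.2% × (1 − 32%) = 1.6954%.
Preferred contribution = 0.0384 × 6.2% = 0.2379%.
Required equity contribution = 5.4% − 1.9332% = 3.4668%  ⇒  Re = 7.1898%.
CAPM: 7.1898% = 1.06% + β × 7.3%  ⇒  β = 0.8397.

0.84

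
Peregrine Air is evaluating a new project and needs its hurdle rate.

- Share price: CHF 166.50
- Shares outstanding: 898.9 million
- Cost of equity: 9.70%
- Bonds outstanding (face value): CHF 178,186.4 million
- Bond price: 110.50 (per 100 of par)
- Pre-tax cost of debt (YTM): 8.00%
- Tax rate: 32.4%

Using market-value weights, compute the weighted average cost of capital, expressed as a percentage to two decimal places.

Market value of equity E = 166.5 × 898.9m = 149666.85m. Market value of debt D = 178186.4m × 110.5/100 = 196895.972m.
Total capital V = 149666.85 + 196895.972 = 346562.822.
Equity: weight = 149666.85/346562.822 = 0.4319; cost = 9.7%.
Bonds outstanding: weight = 196895.972/346562.822 = 0.5681; after-tax cost = 8% × (1 − 32.4%) = 5.4080%.
WACC = 0.4319 × 9.7000% + 0.5681 × 5.4080% = 7.2615%.

7.26%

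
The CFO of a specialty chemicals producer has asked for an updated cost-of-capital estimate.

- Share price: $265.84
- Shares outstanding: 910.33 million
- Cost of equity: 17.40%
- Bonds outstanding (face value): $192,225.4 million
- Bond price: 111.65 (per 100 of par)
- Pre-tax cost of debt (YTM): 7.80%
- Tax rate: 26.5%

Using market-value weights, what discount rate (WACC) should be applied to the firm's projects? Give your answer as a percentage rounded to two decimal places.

11.92%

Market value of equity E = 265.84 × 910.33m = 242002.1272m. Market value of debt D = 192225.4m × 111.65/100 = 214619.6591m.
Total capital V = 242002.1272 + 214619.6591 = 456621.7863.
Equity: weight = 242002.1272/456621.7863 = 0.5300; cost = 17.4%.
Bonds outstanding: weight = 214619.6591/456621.7863 = 0.4700; after-tax cost = 7.8% × (1 − 26.5%) = 5.7330%.
WACC = 0.5300 × 17.4000% + 0.4700 × 5.7330% = 11.9163%.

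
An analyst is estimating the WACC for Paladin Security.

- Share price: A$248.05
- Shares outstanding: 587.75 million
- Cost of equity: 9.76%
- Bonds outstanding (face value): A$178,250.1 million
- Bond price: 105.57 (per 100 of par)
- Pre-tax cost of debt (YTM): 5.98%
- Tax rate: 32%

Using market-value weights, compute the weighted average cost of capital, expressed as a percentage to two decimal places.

Market value of equity E = 248.05 × 587.75m = 145791.3875m. Market value of debt D = 178250.1m × 105.57/100 = 188178.63057m.
Total capital V = 145791.3875 + 188178.63057 = 333970.01807.
Equity: weight = 145791.3875/333970.01807 = 0.4365; cost = 9.76%.
Bonds outstanding: weight = 188178.63057/333970.01807 = 0.5635; after-tax cost = 5.98% × (1 − 32%) = 4.0664%.
WACC = 0.4365 × 9.7600% + 0.5635 × 4.0664% = 6.5519%.

6.55%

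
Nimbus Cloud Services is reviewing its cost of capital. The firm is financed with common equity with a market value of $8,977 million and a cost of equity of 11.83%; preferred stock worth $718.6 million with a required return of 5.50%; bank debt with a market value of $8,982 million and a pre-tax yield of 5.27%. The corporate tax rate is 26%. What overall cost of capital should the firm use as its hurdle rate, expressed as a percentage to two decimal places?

Total capital V = 8977 + 718.6 + 8982 = 18677.6.
Equity: weight = 8977/18677.6 = 0.4806; cost = 11.83%.
Preferred: weight = 718.6/18677.6 = 0.0385; cost = 5.5%.
Bank debt: weight = 8982/18677.6 = 0.4809; after-tax cost = 5.27% × (1 − 26%) = 3.8998%.
WACC = 0.4806 × 11.8300% + 0.0385 × 5.5000% + 0.4809 × 3.8998% = 7.7729%.

7.77%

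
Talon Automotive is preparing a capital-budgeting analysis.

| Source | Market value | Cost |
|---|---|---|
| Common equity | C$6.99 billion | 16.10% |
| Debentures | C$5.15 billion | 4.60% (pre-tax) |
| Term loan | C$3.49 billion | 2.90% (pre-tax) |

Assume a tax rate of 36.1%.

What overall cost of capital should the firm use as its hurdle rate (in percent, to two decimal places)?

Total capital V = 6.99 + 5.15 + 3.49 = 15.63.
Equity: weight = 6.99/15.63 = 0.4472; cost = 16.1%.
Debentures: weight = 5.15/15.63 = 0.3295; after-tax cost = 4.6% × (1 − 36.1%) = 2.9394%.
Term loan: weight = 3.49/15.63 = 0.2233; after-tax cost = 2.9% × (1 − 36.1%) = 1.8531%.
WACC = 0.4472 × 16.1000% + 0.3295 × 2.9394% + 0.2233 × 1.8531% = 8.5825%.

8.58%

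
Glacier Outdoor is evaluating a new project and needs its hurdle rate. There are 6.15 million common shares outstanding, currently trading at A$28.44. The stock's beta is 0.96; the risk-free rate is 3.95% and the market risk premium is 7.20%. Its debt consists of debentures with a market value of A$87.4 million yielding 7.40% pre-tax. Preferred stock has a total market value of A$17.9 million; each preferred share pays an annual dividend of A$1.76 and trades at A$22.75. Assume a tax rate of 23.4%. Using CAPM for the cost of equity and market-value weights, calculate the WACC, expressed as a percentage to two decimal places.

Cost of equity via CAPM: Re = 3.95% + 0.96 × 7.2% = 10.8620%.
Cost of preferred: Rp = 1.76 / 22.75 = 7.7363%.
Market value of equity E = 28.44 × 6.15m = 174.906m.
Total capital V = 174.906 + 17.9 + 87.4 = 280.206.
Equity: weight = 174.906/280.206 = 0.6242; cost = 10.862%.
Preferred: weight = 17.9/280.206 = 0.0639; cost = 7.7363%.
Debentures: weight = 87.4/280.206 = 0.3119; after-tax cost = 7.4% × (1 − 23.4%) = 5.6684%.
WACC = 0.6242 × 10.8620% + 0.0639 × 7.7363% + 0.3119 × 5.6684% = 9.0424%.

9.04%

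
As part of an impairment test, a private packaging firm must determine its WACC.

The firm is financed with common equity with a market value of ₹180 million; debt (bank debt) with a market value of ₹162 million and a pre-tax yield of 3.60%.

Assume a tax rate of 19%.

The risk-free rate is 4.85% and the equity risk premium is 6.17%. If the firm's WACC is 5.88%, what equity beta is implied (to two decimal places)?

0.60

Total capital V = 180 + 162 = 342.
Equity weight = 180/342 = 0.5263.
Bank debt weight = 162/342 = 0.4737.
Debt contribution = 0.4737 × 3.6% × (1 − 19%) = 1.3813%.
Required equity contribution = 5.88% − 1.3813% = 4.4987%  ⇒  Re = 8.5476%.
CAPM: 8.5476% = 4.85% + β × 6.17%  ⇒  β = 0.5993.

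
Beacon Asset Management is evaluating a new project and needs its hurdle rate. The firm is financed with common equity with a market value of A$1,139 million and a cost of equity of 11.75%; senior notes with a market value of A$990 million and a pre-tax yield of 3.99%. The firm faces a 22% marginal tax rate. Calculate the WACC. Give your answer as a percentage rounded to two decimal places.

Total capital V = 1139 + 990 = 2129.
Equity: weight = 1139/2129 = 0.5350; cost = 11.75%.
Senior notes: weight = 990/2129 = 0.4650; after-tax cost = 3.99% × (1 − 22%) = 3.1122%.
WACC = 0.5350 × 11.7500% + 0.4650 × 3.1122% = 7.7334%.

7.73%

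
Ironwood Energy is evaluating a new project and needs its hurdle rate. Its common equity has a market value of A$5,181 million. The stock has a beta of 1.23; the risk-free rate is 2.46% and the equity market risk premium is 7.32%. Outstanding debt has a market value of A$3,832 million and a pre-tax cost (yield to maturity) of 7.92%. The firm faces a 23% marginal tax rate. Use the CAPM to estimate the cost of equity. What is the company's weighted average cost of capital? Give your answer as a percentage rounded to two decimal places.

9.18%

Cost of equity via CAPM: Re = 2.46% + 1.23 × 7.32% = 11.4636%.
Total capital V = 5181 + 3832 = 9013.
Equity: weight = 5181/9013 = 0.5748; cost = 11.4636%.
Debt: weight = 3832/9013 = 0.4252; after-tax cost = 7.92% × (1 − 23%) = 6.0984%.
WACC = 0.5748 × 11.4636% + 0.4252 × 6.0984% = 9.1825%.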